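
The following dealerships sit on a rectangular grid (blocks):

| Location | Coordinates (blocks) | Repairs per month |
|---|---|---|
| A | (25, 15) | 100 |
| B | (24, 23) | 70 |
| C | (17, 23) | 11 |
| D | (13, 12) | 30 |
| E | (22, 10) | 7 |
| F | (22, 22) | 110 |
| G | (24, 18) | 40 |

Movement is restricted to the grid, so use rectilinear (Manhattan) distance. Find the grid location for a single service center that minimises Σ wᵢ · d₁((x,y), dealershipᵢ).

Manhattan distance separates: Σwᵢ(|x−xᵢ|+|y−yᵢ|) = Σwᵢ|x−xᵢ| + Σwᵢ|y−yᵢ|, so x and y are optimised independently as 1-D weighted medians.
Total weight W = 368; half = 184.
x-coordinate, sorted with cumulative weight:
  x=13 (D, w=30) cum 30
  x=17 (C, w=11) cum 41
  x=22 (E, w=7) cum 48
  x=22 (F, w=110) cum 158
  x=24 (B, w=70) cum 228  ← median
  x=24 (G, w=40) cum 268
  x=25 (A, w=100) cum 368
⇒ x* = 24
y-coordinate, sorted with cumulative weight:
  y=10 (E, w=7) cum 7
  y=12 (D, w=30) cum 37
  y=15 (A, w=100) cum 137
  y=18 (G, w=40) cum 177
  y=22 (F, w=110) cum 287  ← median
  y=23 (B, w=70) cum 357
  y=23 (C, w=11) cum 368
⇒ y* = 22

(24, 22)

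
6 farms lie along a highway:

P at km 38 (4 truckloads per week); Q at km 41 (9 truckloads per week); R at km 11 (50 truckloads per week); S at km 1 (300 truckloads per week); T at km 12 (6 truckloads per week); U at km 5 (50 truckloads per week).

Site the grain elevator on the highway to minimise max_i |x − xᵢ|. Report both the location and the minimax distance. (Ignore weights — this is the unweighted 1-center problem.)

location 21, max distance 20

The 1-center on a line is the midpoint of the two extreme points: leftmost at 1, rightmost at 41.
Optimal location = (1 + 41)/2 = 21; maximum distance = (41 − 1)/2 = 20.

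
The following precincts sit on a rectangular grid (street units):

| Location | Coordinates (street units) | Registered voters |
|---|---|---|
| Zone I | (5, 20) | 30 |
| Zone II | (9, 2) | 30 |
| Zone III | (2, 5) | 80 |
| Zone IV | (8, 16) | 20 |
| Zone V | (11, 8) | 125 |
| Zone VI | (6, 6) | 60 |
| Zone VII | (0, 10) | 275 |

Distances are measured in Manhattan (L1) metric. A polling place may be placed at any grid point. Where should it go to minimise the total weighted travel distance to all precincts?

(2, 10)

Manhattan distance separates: Σwᵢ(|x−xᵢ|+|y−yᵢ|) = Σwᵢ|x−xᵢ| + Σwᵢ|y−yᵢ|, so x and y are optimised independently as 1-D weighted medians.
Total weight W = 620; half = 310.
x-coordinate, sorted with cumulative weight:
  x=0 (Zone VII, w=275) cum 275
  x=2 (Zone III, w=80) cum 355  ← median
  x=5 (Zone I, w=30) cum 385
  x=6 (Zone VI, w=60) cum 445
  x=8 (Zone IV, w=20) cum 465
  x=9 (Zone II, w=30) cum 495
  x=11 (Zone V, w=125) cum 620
⇒ x* = 2
y-coordinate, sorted with cumulative weight:
  y=2 (Zone II, w=30) cum 30
  y=5 (Zone III, w=80) cum 110
  y=6 (Zone VI, w=60) cum 170
  y=8 (Zone V, w=125) cum 295
  y=10 (Zone VII, w=275) cum 570  ← median
  y=16 (Zone IV, w=20) cum 590
  y=20 (Zone I, w=30) cum 620
⇒ y* = 10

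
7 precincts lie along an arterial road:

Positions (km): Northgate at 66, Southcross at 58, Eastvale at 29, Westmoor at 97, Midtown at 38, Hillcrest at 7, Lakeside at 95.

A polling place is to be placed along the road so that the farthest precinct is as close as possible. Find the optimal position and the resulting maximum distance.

The 1-center on a line is the midpoint of the two extreme points: leftmost at 7, rightmost at 97.
Optimal location = (7 + 97)/2 = 52; maximum distance = (97 − 7)/2 = 45.

location 52, max distance 45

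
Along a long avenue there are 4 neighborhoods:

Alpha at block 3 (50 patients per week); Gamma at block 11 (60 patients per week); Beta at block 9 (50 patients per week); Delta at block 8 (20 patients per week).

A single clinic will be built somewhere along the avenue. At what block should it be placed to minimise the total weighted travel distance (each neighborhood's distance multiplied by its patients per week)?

x = 9

For a sum of weighted absolute distances on a line, the optimum is the weighted median (not the mean). Total weight W = 180; half-weight = 90.
Sort by position and accumulate weight:
  block 3 (Alpha, w=50) → cum 50
  block 8 (Delta, w=20) → cum 70
  block 9 (Beta, w=50) → cum 120  ≥ 90 → median here
  block 11 (Gamma, w=60) → cum 180
Optimal location: block 9.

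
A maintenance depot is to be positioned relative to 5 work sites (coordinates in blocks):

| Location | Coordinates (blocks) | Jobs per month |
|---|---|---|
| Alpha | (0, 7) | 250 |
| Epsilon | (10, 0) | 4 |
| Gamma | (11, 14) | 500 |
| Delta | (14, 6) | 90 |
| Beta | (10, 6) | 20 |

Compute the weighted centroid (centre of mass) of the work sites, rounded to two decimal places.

(8.10, 10.89)

The minimiser of Σwᵢ‖p−pᵢ‖² is the weighted centroid p* = (Σwᵢpᵢ)/(Σwᵢ).
Σwᵢ = 864.
Σwᵢxᵢ = 250·0 + 4·10 + 500·11 + 90·14 + 20·10 = 7000.
Σwᵢyᵢ = 250·7 + 4·0 + 500·14 + 90·6 + 20·6 = 9410.
x* = 7000/864 = 8.10, y* = 9410/864 = 10.89.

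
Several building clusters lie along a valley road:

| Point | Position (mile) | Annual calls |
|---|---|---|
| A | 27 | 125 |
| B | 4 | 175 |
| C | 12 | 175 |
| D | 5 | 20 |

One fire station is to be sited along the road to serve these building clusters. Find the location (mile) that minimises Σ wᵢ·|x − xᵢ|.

For a sum of weighted absolute distances on a line, the optimum is the weighted median (not the mean). Total weight W = 495; half-weight = 247.5.
Sort by position and accumulate weight:
  mile 4 (B, w=175) → cum 175
  mile 5 (D, w=20) → cum 195
  mile 12 (C, w=175) → cum 370  ≥ 247.5 → median here
  mile 27 (A, w=125) → cum 495
Optimal location: mile 12.

x = 12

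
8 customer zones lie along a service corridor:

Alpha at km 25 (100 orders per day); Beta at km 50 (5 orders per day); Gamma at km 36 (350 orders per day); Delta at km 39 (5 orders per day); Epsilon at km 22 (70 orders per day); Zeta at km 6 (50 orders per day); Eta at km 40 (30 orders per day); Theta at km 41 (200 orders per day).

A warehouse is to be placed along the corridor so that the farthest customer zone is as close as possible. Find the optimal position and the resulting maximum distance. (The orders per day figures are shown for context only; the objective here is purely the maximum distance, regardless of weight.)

location 28, max distance 22

The 1-center on a line is the midpoint of the two extreme points: leftmost at 6, rightmost at 50.
Optimal location = (6 + 50)/2 = 28; maximum distance = (50 − 6)/2 = 22.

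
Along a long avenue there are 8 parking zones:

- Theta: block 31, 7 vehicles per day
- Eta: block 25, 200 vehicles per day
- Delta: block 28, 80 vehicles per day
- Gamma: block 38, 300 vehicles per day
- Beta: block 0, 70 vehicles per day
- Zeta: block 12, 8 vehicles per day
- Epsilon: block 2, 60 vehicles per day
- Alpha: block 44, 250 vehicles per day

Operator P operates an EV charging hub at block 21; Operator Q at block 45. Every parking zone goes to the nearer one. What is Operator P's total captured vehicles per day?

425

The indifferent point is the midpoint (21+45)/2 = 33; parking zones left of it (closer to Operator P at 21) go to Operator P, those right go to Operator Q.
  Beta at 0 (w=70) → Operator P
  Epsilon at 2 (w=60) → Operator P
  Zeta at 12 (w=8) → Operator P
  Eta at 25 (w=200) → Operator P
  Delta at 28 (w=80) → Operator P
  Theta at 31 (w=7) → Operator P
  Gamma at 38 (w=300) → Operator Q
  Alpha at 44 (w=250) → Operator Q
Operator P captures 425; Operator Q captures 550.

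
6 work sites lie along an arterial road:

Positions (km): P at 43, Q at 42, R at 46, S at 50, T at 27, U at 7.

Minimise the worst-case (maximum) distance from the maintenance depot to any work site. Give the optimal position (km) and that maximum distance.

location 28.5, max distance 21.5

The 1-center on a line is the midpoint of the two extreme points: leftmost at 7, rightmost at 50.
Optimal location = (7 + 50)/2 = 28.5; maximum distance = (50 − 7)/2 = 21.5.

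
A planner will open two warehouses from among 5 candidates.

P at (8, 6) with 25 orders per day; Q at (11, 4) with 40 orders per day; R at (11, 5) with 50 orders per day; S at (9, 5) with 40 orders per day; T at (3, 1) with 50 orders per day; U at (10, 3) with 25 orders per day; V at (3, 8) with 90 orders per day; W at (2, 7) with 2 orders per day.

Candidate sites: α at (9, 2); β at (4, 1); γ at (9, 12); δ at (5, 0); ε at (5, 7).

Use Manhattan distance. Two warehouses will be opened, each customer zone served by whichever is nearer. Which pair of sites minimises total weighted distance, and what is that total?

{α, ε}, total 1306

Evaluate every pair (each demand assigned to the nearer of the two):
  {α, ε}: total = 1306
  {α, β}: total = 1491
  {β, ε}: total = 1626
  {δ, ε}: total = 1726
  {α, δ}: total = 1775
  {α, γ}: total = 1979
  {γ, ε}: total = 2001
  {β, γ}: total = 2291
  {β, δ}: total = 2521
  {γ, δ}: total = 2575
Best pair: {α, ε} with total 1306.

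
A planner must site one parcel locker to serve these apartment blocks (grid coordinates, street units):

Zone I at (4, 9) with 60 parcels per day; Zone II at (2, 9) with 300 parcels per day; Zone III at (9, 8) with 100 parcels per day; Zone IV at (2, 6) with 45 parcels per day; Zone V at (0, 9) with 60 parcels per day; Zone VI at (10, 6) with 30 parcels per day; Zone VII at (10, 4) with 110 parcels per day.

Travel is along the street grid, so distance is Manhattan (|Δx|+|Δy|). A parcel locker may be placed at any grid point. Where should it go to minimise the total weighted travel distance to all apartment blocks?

Manhattan distance separates: Σwᵢ(|x−xᵢ|+|y−yᵢ|) = Σwᵢ|x−xᵢ| + Σwᵢ|y−yᵢ|, so x and y are optimised independently as 1-D weighted medians.
Total weight W = 705; half = 352.5.
x-coordinate, sorted with cumulative weight:
  x=0 (Zone V, w=60) cum 60
  x=2 (Zone II, w=300) cum 360  ← median
  x=2 (Zone IV, w=45) cum 405
  x=4 (Zone I, w=60) cum 465
  x=9 (Zone III, w=100) cum 565
  x=10 (Zone VI, w=30) cum 595
  x=10 (Zone VII, w=110) cum 705
⇒ x* = 2
y-coordinate, sorted with cumulative weight:
  y=4 (Zone VII, w=110) cum 110
  y=6 (Zone IV, w=45) cum 155
  y=6 (Zone VI, w=30) cum 185
  y=8 (Zone III, w=100) cum 285
  y=9 (Zone I, w=60) cum 345
  y=9 (Zone II, w=300) cum 645  ← median
  y=9 (Zone V, w=60) cum 705
⇒ y* = 9

(2, 9)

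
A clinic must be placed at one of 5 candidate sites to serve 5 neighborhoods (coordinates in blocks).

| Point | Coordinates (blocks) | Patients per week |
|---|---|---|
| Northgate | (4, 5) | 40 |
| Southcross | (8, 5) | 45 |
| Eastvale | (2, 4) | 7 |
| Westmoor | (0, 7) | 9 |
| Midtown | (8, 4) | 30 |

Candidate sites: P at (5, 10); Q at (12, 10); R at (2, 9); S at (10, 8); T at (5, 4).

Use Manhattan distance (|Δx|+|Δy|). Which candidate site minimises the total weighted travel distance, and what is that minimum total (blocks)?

Total weighted distance at each candidate:
  P (5, 10): total = 1005
  Q (12, 10): total = 1472
  R (2, 9): total = 1091
  S (10, 8): total = 948
  T (5, 4): total = 443
Minimum is at T with total 443 blocks.

T, total 443 blocks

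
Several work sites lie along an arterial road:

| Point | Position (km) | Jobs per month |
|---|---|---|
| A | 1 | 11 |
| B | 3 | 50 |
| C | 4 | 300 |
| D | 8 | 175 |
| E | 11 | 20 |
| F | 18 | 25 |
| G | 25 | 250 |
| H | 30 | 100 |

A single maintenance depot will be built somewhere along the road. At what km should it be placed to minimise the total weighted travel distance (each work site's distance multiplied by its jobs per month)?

x = 8

For a sum of weighted absolute distances on a line, the optimum is the weighted median (not the mean). Total weight W = 931; half-weight = 465.5.
Sort by position and accumulate weight:
  km 1 (A, w=11) → cum 11
  km 3 (B, w=50) → cum 61
  km 4 (C, w=300) → cum 361
  km 8 (D, w=175) → cum 536  ≥ 465.5 → median here
  km 11 (E, w=20) → cum 556
  km 18 (F, w=25) → cum 581
  km 25 (G, w=250) → cum 831
  km 30 (H, w=100) → cum 931
Optimal location: km 8.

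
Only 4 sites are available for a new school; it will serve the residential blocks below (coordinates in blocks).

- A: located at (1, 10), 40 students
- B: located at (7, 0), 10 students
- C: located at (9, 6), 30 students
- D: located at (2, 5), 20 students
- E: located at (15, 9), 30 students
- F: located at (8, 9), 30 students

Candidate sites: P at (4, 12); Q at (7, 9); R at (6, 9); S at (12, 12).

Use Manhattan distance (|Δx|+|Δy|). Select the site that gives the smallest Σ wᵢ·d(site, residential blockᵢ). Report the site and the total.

Total weighted distance at each candidate:
  P (4, 12): total = 1490
  Q (7, 9): total = 970
  R (6, 9): total = 1010
  S (12, 12): total = 1690
Minimum is at Q with total 970 blocks.

Q, total 970 blocks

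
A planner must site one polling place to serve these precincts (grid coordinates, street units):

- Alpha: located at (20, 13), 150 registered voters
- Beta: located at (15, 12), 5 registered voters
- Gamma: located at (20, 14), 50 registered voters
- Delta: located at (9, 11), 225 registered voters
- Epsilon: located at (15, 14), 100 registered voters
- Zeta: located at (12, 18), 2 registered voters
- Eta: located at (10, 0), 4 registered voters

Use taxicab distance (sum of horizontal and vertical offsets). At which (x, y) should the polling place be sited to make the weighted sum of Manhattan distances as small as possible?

(15, 13)

Manhattan distance separates: Σwᵢ(|x−xᵢ|+|y−yᵢ|) = Σwᵢ|x−xᵢ| + Σwᵢ|y−yᵢ|, so x and y are optimised independently as 1-D weighted medians.
Total weight W = 536; half = 268.
x-coordinate, sorted with cumulative weight:
  x=9 (Delta, w=225) cum 225
  x=10 (Eta, w=4) cum 229
  x=12 (Zeta, w=2) cum 231
  x=15 (Beta, w=5) cum 236
  x=15 (Epsilon, w=100) cum 336  ← median
  x=20 (Alpha, w=150) cum 486
  x=20 (Gamma, w=50) cum 536
⇒ x* = 15
y-coordinate, sorted with cumulative weight:
  y=0 (Eta, w=4) cum 4
  y=11 (Delta, w=225) cum 229
  y=12 (Beta, w=5) cum 234
  y=13 (Alpha, w=150) cum 384  ← median
  y=14 (Gamma, w=50) cum 434
  y=14 (Epsilon, w=100) cum 534
  y=18 (Zeta, w=2) cum 536
⇒ y* = 13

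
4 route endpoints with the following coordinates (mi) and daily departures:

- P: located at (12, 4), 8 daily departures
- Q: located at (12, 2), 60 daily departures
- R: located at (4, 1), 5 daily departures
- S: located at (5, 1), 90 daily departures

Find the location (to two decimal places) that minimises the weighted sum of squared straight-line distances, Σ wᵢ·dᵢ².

(7.89, 1.52)

The minimiser of Σwᵢ‖p−pᵢ‖² is the weighted centroid p* = (Σwᵢpᵢ)/(Σwᵢ).
Σwᵢ = 163.
Σwᵢxᵢ = 8·12 + 60·12 + 5·4 + 90·5 = 1286.
Σwᵢyᵢ = 8·4 + 60·2 + 5·1 + 90·1 = 247.
x* = 1286/163 = 7.89, y* = 247/163 = 1.52.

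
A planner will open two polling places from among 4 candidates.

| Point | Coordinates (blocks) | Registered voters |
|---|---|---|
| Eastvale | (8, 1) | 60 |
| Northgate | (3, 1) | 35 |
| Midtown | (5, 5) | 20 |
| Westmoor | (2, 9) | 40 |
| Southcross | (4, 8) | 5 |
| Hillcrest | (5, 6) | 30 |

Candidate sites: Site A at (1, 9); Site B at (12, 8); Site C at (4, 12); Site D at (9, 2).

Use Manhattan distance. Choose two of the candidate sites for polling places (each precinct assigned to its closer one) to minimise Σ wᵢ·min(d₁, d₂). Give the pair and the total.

Evaluate every pair (each demand assigned to the nearer of the two):
  {Site A, Site D}: total = 775
  {Site C, Site D}: total = 935
  {Site B, Site D}: total = 1225
  {Site A, Site B}: total = 1440
  {Site B, Site C}: total = 1670
  {Site A, Site C}: total = 1680
Best pair: {Site A, Site D} with total 775.

{Site A, Site D}, total 775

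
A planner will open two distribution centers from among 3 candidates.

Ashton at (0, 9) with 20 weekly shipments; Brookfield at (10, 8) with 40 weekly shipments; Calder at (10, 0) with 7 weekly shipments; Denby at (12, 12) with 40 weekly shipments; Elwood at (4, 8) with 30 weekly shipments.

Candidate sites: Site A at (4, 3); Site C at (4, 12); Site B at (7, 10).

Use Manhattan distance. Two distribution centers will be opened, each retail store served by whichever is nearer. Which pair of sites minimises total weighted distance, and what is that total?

Evaluate every pair (each demand assigned to the nearer of the two):
  {Site C, Site B}: total = 831
  {Site A, Site B}: total = 853
  {Site A, Site C}: total = 1043
Best pair: {Site C, Site B} with total 831.

{Site C, Site B}, total 831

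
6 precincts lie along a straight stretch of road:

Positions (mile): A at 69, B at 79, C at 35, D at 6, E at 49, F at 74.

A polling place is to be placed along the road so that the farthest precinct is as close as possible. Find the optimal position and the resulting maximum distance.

The 1-center on a line is the midpoint of the two extreme points: leftmost at 6, rightmost at 79.
Optimal location = (6 + 79)/2 = 42.5; maximum distance = (79 − 6)/2 = 36.5.

location 42.5, max distance 36.5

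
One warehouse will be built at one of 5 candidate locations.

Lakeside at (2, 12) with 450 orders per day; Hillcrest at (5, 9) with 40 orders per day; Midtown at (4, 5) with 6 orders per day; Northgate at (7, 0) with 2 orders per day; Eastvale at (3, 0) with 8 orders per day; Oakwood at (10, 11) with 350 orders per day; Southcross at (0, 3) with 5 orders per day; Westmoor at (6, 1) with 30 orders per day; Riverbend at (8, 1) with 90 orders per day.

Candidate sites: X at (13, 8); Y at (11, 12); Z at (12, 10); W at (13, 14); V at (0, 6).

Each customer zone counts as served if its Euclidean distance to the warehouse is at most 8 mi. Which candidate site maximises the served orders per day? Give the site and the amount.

Coverage radius r = 8 mi; a point is covered iff (Δx)²+(Δy)² ≤ 8² = 64.
  X (13, 8): covers {Oakwood} → 350
  Y (11, 12): covers {Hillcrest, Oakwood} → 390
  Z (12, 10): covers {Hillcrest, Oakwood} → 390
  W (13, 14): covers {Oakwood} → 350
  V (0, 6): covers {Lakeside, Hillcrest, Midtown, Eastvale, Southcross, Westmoor} → 539
Maximum coverage at V: 539 orders per day.

V, covering 539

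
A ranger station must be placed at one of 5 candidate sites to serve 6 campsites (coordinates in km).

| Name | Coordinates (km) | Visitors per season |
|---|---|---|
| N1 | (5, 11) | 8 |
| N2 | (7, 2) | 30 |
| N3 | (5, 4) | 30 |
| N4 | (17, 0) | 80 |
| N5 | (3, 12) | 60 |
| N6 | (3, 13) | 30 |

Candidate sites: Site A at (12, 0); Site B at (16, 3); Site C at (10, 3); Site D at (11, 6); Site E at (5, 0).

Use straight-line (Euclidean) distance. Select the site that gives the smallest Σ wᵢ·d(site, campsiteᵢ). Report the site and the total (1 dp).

Site C, total 1982.9 km

Total weighted distance at each candidate:
  Site A (12, 0): total = 2282.1
  Site B (16, 3): total = 2405.5
  Site C (10, 3): total = 1982.9
  Site D (11, 6): total = 2019.7
  Site E (5, 0): total = 2377.4
Minimum is at Site C with total 1982.9 km.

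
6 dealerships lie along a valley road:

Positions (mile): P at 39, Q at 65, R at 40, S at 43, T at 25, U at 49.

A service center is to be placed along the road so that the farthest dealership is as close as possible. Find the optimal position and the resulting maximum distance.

The 1-center on a line is the midpoint of the two extreme points: leftmost at 25, rightmost at 65.
Optimal location = (25 + 65)/2 = 45; maximum distance = (65 − 25)/2 = 20.

location 45, max distance 20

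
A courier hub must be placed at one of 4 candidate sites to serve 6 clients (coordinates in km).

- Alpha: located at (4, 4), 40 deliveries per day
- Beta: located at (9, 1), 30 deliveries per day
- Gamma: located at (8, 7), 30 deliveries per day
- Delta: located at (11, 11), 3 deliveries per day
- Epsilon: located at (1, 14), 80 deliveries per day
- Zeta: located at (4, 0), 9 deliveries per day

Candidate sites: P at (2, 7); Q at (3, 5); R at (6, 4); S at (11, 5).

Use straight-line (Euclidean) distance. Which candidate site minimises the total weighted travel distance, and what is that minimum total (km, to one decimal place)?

Q, total 1247.9 km

Total weighted distance at each candidate:
  P (2, 7): total = 1261.6
  Q (3, 5): total = 1247.9
  R (6, 4): total = 1275.9
  S (11, 5): total = 1696.9
Minimum is at Q with total 1247.9 km.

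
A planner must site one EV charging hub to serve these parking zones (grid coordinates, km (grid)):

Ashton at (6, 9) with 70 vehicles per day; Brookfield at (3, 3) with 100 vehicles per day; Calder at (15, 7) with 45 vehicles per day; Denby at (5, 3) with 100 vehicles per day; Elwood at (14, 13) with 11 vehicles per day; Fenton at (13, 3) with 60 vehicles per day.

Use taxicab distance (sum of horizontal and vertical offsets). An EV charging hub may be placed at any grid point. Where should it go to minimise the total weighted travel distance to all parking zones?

(5, 3)

Manhattan distance separates: Σwᵢ(|x−xᵢ|+|y−yᵢ|) = Σwᵢ|x−xᵢ| + Σwᵢ|y−yᵢ|, so x and y are optimised independently as 1-D weighted medians.
Total weight W = 386; half = 193.
x-coordinate, sorted with cumulative weight:
  x=3 (Brookfield, w=100) cum 100
  x=5 (Denby, w=100) cum 200  ← median
  x=6 (Ashton, w=70) cum 270
  x=13 (Fenton, w=60) cum 330
  x=14 (Elwood, w=11) cum 341
  x=15 (Calder, w=45) cum 386
⇒ x* = 5
y-coordinate, sorted with cumulative weight:
  y=3 (Brookfield, w=100) cum 100
  y=3 (Denby, w=100) cum 200  ← median
  y=3 (Fenton, w=60) cum 260
  y=7 (Calder, w=45) cum 305
  y=9 (Ashton, w=70) cum 375
  y=13 (Elwood, w=11) cum 386
⇒ y* = 3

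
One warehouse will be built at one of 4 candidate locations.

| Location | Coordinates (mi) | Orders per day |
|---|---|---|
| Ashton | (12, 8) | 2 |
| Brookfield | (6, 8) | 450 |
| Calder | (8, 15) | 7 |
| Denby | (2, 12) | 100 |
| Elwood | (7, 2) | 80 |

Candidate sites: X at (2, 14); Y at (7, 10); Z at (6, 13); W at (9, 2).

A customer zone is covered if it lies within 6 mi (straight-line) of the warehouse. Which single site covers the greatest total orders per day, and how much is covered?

Y, covering 559

Coverage radius r = 6 mi; a point is covered iff (Δx)²+(Δy)² ≤ 6² = 36.
  X (2, 14): covers {Denby} → 100
  Y (7, 10): covers {Ashton, Brookfield, Calder, Denby} → 559
  Z (6, 13): covers {Brookfield, Calder, Denby} → 557
  W (9, 2): covers {Elwood} → 80
Maximum coverage at Y: 559 orders per day.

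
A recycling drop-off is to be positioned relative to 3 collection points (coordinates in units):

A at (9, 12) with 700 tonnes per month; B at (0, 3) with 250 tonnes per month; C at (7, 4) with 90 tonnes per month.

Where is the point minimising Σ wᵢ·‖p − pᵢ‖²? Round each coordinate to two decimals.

(6.66, 9.14)

The minimiser of Σwᵢ‖p−pᵢ‖² is the weighted centroid p* = (Σwᵢpᵢ)/(Σwᵢ).
Σwᵢ = 1040.
Σwᵢxᵢ = 700·9 + 250·0 + 90·7 = 6930.
Σwᵢyᵢ = 700·12 + 250·3 + 90·4 = 9510.
x* = 6930/1040 = 6.66, y* = 9510/1040 = 9.14.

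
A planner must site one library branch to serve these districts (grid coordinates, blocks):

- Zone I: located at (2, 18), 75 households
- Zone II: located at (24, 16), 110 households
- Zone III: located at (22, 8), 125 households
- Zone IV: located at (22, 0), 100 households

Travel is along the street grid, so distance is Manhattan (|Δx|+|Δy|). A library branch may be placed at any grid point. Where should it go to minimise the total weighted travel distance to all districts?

Manhattan distance separates: Σwᵢ(|x−xᵢ|+|y−yᵢ|) = Σwᵢ|x−xᵢ| + Σwᵢ|y−yᵢ|, so x and y are optimised independently as 1-D weighted medians.
Total weight W = 410; half = 205.
x-coordinate, sorted with cumulative weight:
  x=2 (Zone I, w=75) cum 75
  x=22 (Zone III, w=125) cum 200
  x=22 (Zone IV, w=100) cum 300  ← median
  x=24 (Zone II, w=110) cum 410
⇒ x* = 22
y-coordinate, sorted with cumulative weight:
  y=0 (Zone IV, w=100) cum 100
  y=8 (Zone III, w=125) cum 225  ← median
  y=16 (Zone II, w=110) cum 335
  y=18 (Zone I, w=75) cum 410
⇒ y* = 8

(22, 8)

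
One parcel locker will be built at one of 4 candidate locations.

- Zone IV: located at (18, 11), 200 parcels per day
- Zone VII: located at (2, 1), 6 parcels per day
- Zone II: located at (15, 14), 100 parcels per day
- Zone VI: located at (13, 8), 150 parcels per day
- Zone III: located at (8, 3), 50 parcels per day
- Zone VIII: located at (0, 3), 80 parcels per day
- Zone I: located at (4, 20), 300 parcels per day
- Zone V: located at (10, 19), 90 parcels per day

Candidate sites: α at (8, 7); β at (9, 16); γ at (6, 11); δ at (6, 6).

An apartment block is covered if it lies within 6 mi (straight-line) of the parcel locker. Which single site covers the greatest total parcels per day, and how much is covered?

Coverage radius r = 6 mi; a point is covered iff (Δx)²+(Δy)² ≤ 6² = 36.
  α (8, 7): covers {Zone VI, Zone III} → 200
  β (9, 16): covers {Zone V} → 90
  γ (6, 11): covers {none} → 0
  δ (6, 6): covers {Zone III} → 50
Maximum coverage at α: 200 parcels per day.

α, covering 200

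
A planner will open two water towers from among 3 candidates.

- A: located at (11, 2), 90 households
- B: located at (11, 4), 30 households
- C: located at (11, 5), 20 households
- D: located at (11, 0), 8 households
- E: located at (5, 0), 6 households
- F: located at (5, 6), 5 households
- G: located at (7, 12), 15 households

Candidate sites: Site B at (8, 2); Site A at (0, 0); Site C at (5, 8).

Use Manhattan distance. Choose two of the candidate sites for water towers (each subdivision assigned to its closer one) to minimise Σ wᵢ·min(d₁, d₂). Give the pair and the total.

{Site B, Site C}, total 710

Evaluate every pair (each demand assigned to the nearer of the two):
  {Site B, Site C}: total = 710
  {Site B, Site A}: total = 810
  {Site A, Site C}: total = 1778
Best pair: {Site B, Site C} with total 710.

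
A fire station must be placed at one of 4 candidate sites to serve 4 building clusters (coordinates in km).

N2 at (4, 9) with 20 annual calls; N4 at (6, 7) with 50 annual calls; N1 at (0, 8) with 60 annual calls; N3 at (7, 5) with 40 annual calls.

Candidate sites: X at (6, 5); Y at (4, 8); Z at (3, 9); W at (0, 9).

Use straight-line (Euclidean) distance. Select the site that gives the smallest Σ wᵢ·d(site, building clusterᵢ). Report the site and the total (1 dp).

Total weighted distance at each candidate:
  X (6, 5): total = 631.9
  Y (4, 8): total = 541.5
  Z (3, 9): total = 616.3
  W (0, 9): total = 778.7
Minimum is at Y with total 541.5 km.

Y, total 541.5 km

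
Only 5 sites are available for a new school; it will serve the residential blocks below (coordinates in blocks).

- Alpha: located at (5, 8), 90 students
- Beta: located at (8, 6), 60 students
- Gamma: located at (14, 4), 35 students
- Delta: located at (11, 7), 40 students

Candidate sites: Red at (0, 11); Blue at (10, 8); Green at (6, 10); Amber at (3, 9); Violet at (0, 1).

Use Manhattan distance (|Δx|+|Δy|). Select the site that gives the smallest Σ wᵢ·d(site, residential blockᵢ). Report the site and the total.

Blue, total 1050 blocks

Total weighted distance at each candidate:
  Red (0, 11): total = 2835
  Blue (10, 8): total = 1050
  Green (6, 10): total = 1440
  Amber (3, 9): total = 1710
  Violet (0, 1): total = 3135
Minimum is at Blue with total 1050 blocks.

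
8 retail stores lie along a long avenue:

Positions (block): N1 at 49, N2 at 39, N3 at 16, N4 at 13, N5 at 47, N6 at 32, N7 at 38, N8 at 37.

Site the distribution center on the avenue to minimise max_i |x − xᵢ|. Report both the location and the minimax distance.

The 1-center on a line is the midpoint of the two extreme points: leftmost at 13, rightmost at 49.
Optimal location = (13 + 49)/2 = 31; maximum distance = (49 − 13)/2 = 18.

location 31, max distance 18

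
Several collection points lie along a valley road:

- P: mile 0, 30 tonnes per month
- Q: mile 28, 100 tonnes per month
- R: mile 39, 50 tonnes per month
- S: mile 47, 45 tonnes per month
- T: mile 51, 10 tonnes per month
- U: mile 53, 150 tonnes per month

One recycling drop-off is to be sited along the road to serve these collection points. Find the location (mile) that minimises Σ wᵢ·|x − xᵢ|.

For a sum of weighted absolute distances on a line, the optimum is the weighted median (not the mean). Total weight W = 385; half-weight = 192.5.
Sort by position and accumulate weight:
  mile 0 (P, w=30) → cum 30
  mile 28 (Q, w=100) → cum 130
  mile 39 (R, w=50) → cum 180
  mile 47 (S, w=45) → cum 225  ≥ 192.5 → median here
  mile 51 (T, w=10) → cum 235
  mile 53 (U, w=150) → cum 385
Optimal location: mile 47.

x = 47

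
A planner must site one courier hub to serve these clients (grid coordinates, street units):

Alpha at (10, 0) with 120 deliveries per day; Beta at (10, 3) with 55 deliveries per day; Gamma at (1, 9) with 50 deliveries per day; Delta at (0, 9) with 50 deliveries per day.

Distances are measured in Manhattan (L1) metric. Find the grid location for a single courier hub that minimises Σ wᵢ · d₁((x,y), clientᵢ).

Manhattan distance separates: Σwᵢ(|x−xᵢ|+|y−yᵢ|) = Σwᵢ|x−xᵢ| + Σwᵢ|y−yᵢ|, so x and y are optimised independently as 1-D weighted medians.
Total weight W = 275; half = 137.5.
x-coordinate, sorted with cumulative weight:
  x=0 (Delta, w=50) cum 50
  x=1 (Gamma, w=50) cum 100
  x=10 (Alpha, w=120) cum 220  ← median
  x=10 (Beta, w=55) cum 275
⇒ x* = 10
y-coordinate, sorted with cumulative weight:
  y=0 (Alpha, w=120) cum 120
  y=3 (Beta, w=55) cum 175  ← median
  y=9 (Gamma, w=50) cum 225
  y=9 (Delta, w=50) cum 275
⇒ y* = 3

(10, 3)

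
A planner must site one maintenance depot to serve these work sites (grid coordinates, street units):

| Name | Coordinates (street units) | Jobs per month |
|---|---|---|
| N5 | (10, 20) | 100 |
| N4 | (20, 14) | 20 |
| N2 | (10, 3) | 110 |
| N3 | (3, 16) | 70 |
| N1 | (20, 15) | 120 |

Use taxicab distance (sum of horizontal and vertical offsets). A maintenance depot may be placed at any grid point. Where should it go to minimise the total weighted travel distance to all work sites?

Manhattan distance separates: Σwᵢ(|x−xᵢ|+|y−yᵢ|) = Σwᵢ|x−xᵢ| + Σwᵢ|y−yᵢ|, so x and y are optimised independently as 1-D weighted medians.
Total weight W = 420; half = 210.
x-coordinate, sorted with cumulative weight:
  x=3 (N3, w=70) cum 70
  x=10 (N5, w=100) cum 170
  x=10 (N2, w=110) cum 280  ← median
  x=20 (N4, w=20) cum 300
  x=20 (N1, w=120) cum 420
⇒ x* = 10
y-coordinate, sorted with cumulative weight:
  y=3 (N2, w=110) cum 110
  y=14 (N4, w=20) cum 130
  y=15 (N1, w=120) cum 250  ← median
  y=16 (N3, w=70) cum 320
  y=20 (N5, w=100) cum 420
⇒ y* = 15

(10, 15)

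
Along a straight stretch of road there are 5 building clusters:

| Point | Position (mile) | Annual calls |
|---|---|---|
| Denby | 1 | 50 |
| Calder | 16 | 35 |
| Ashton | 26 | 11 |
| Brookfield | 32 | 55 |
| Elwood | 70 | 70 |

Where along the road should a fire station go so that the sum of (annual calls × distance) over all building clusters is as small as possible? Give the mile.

x = 32

For a sum of weighted absolute distances on a line, the optimum is the weighted median (not the mean). Total weight W = 221; half-weight = 110.5.
Sort by position and accumulate weight:
  mile 1 (Denby, w=50) → cum 50
  mile 16 (Calder, w=35) → cum 85
  mile 26 (Ashton, w=11) → cum 96
  mile 32 (Brookfield, w=55) → cum 151  ≥ 110.5 → median here
  mile 70 (Elwood, w=70) → cum 221
Optimal location: mile 32.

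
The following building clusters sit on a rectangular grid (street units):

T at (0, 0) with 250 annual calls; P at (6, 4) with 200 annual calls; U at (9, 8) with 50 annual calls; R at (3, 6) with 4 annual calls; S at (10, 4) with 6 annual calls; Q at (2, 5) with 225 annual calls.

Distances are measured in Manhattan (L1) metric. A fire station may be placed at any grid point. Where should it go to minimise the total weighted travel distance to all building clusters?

Manhattan distance separates: Σwᵢ(|x−xᵢ|+|y−yᵢ|) = Σwᵢ|x−xᵢ| + Σwᵢ|y−yᵢ|, so x and y are optimised independently as 1-D weighted medians.
Total weight W = 735; half = 367.5.
x-coordinate, sorted with cumulative weight:
  x=0 (T, w=250) cum 250
  x=2 (Q, w=225) cum 475  ← median
  x=3 (R, w=4) cum 479
  x=6 (P, w=200) cum 679
  x=9 (U, w=50) cum 729
  x=10 (S, w=6) cum 735
⇒ x* = 2
y-coordinate, sorted with cumulative weight:
  y=0 (T, w=250) cum 250
  y=4 (P, w=200) cum 450  ← median
  y=4 (S, w=6) cum 456
  y=5 (Q, w=225) cum 681
  y=6 (R, w=4) cum 685
  y=8 (U, w=50) cum 735
⇒ y* = 4

(2, 4)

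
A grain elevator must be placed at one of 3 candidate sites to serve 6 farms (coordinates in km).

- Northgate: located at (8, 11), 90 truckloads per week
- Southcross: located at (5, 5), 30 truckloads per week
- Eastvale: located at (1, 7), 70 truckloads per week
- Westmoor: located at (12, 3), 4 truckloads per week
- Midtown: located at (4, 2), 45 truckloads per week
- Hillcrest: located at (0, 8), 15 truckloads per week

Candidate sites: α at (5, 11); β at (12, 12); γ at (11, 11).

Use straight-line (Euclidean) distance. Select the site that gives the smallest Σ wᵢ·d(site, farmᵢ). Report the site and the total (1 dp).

α, total 1383.5 km

Total weighted distance at each candidate:
  α (5, 11): total = 1383.5
  β (12, 12): total = 2315.9
  γ (11, 11): total = 1994.8
Minimum is at α with total 1383.5 km.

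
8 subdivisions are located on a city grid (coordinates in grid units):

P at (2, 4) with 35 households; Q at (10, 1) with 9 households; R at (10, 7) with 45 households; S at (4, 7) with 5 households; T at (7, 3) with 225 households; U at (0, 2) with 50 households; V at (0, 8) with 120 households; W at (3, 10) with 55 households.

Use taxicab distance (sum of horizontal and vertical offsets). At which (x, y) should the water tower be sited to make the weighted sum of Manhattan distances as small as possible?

Manhattan distance separates: Σwᵢ(|x−xᵢ|+|y−yᵢ|) = Σwᵢ|x−xᵢ| + Σwᵢ|y−yᵢ|, so x and y are optimised independently as 1-D weighted medians.
Total weight W = 544; half = 272.
x-coordinate, sorted with cumulative weight:
  x=0 (U, w=50) cum 50
  x=0 (V, w=120) cum 170
  x=2 (P, w=35) cum 205
  x=3 (W, w=55) cum 260
  x=4 (S, w=5) cum 265
  x=7 (T, w=225) cum 490  ← median
  x=10 (Q, w=9) cum 499
  x=10 (R, w=45) cum 544
⇒ x* = 7
y-coordinate, sorted with cumulative weight:
  y=1 (Q, w=9) cum 9
  y=2 (U, w=50) cum 59
  y=3 (T, w=225) cum 284  ← median
  y=4 (P, w=35) cum 319
  y=7 (R, w=45) cum 364
  y=7 (S, w=5) cum 369
  y=8 (V, w=120) cum 489
  y=10 (W, w=55) cum 544
⇒ y* = 3

(7, 3)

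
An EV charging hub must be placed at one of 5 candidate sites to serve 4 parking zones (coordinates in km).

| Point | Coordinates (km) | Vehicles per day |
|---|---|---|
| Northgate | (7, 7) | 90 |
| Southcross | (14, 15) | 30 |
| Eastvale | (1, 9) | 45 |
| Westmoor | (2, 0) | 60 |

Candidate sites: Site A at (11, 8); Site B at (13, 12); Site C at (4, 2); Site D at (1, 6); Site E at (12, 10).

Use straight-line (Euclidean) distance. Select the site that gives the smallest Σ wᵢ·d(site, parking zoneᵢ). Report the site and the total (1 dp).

Total weighted distance at each candidate:
  Site A (11, 8): total = 1774.3
  Site B (13, 12): total = 2331.1
  Site C (4, 2): total = 1529.2
  Site D (1, 6): total = 1521.8
  Site E (12, 10): total = 2031.9
Minimum is at Site D with total 1521.8 km.

Site D, total 1521.8 km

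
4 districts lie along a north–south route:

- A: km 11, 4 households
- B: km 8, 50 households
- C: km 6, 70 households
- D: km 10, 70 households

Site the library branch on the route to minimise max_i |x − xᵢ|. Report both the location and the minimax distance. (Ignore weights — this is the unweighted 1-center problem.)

The 1-center on a line is the midpoint of the two extreme points: leftmost at 6, rightmost at 11.
Optimal location = (6 + 11)/2 = 8.5; maximum distance = (11 − 6)/2 = 2.5.

location 8.5, max distance 2.5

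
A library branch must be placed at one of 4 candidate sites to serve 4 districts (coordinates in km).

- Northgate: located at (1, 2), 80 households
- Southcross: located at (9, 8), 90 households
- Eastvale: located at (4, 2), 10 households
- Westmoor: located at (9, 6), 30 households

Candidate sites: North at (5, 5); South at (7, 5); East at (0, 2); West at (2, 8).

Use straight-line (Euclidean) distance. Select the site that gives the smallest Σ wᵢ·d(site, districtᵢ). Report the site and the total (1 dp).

Total weighted distance at each candidate:
  North (5, 5): total = 1005.3
  South (7, 5): total = 970.7
  East (0, 2): total = 1389.0
  West (2, 8): total = 1398.3
Minimum is at South with total 970.7 km.

South, total 970.7 km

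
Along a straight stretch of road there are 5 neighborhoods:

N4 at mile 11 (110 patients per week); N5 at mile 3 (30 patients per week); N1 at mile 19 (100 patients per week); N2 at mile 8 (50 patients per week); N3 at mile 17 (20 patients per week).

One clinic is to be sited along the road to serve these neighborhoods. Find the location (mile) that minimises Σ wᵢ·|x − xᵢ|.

x = 11

For a sum of weighted absolute distances on a line, the optimum is the weighted median (not the mean). Total weight W = 310; half-weight = 155.
Sort by position and accumulate weight:
  mile 3 (N5, w=30) → cum 30
  mile 8 (N2, w=50) → cum 80
  mile 11 (N4, w=110) → cum 190  ≥ 155 → median here
  mile 17 (N3, w=20) → cum 210
  mile 19 (N1, w=100) → cum 310
Optimal location: mile 11.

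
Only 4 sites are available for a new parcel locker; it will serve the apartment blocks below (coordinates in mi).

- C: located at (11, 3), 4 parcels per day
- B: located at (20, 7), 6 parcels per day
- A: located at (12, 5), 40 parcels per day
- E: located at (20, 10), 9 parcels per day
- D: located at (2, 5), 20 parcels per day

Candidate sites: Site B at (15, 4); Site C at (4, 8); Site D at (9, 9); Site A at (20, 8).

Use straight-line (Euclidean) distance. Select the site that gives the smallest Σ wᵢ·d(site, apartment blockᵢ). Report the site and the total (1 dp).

Total weighted distance at each candidate:
  Site B (15, 4): total = 509.0
  Site C (4, 8): total = 689.6
  Site D (9, 9): total = 553.0
  Site A (20, 8): total = 771.9
Minimum is at Site B with total 509.0 mi.

Site B, total 509.0 mi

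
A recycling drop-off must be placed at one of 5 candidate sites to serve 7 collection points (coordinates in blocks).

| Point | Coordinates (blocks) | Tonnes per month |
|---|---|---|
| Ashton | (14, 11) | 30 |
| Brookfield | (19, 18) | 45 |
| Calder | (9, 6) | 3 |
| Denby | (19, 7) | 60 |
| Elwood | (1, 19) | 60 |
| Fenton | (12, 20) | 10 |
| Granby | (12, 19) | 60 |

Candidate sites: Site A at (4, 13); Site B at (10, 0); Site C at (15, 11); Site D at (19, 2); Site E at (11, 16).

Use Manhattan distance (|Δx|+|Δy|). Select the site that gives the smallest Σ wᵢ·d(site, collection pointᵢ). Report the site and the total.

Site E, total 2816 blocks

Total weighted distance at each candidate:
  Site A (4, 13): total = 4086
  Site B (10, 0): total = 5806
  Site C (15, 11): total = 3138
  Site D (19, 2): total = 5272
  Site E (11, 16): total = 2816
Minimum is at Site E with total 2816 blocks.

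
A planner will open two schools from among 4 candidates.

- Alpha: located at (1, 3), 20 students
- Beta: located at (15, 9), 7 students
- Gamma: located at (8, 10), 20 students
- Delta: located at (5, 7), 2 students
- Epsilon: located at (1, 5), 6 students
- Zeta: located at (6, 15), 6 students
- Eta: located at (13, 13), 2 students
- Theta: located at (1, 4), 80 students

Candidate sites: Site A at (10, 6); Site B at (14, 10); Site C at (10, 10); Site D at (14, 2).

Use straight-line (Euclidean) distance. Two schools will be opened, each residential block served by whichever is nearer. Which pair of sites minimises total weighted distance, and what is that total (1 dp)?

{Site A, Site C}, total 1114.4

Evaluate every pair (each demand assigned to the nearer of the two):
  {Site A, Site C}: total = 1114.4
  {Site A, Site B}: total = 1154.1
  {Site A, Site D}: total = 1196.4
  {Site B, Site C}: total = 1261.4
  {Site C, Site D}: total = 1289.4
  {Site B, Site D}: total = 1604.9
Best pair: {Site A, Site C} with total 1114.4.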